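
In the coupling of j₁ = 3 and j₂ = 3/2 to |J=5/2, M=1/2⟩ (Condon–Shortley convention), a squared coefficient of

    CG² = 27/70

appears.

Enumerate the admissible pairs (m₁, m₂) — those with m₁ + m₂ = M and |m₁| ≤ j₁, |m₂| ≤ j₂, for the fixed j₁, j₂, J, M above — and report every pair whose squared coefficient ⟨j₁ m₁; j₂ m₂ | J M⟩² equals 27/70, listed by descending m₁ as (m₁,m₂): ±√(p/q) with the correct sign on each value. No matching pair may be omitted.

(-1,3/2): +√(27/70)

Admissible pairs with m₁+m₂ = M = 1/2: (-1,3/2), (0,1/2), (1,-1/2), (2,-3/2)
  (m₁,m₂)=(2,-3/2): CG² = 3/7, CG = +√(3/7)
  (m₁,m₂)=(1,-1/2): CG² = 1/70, CG = −√(1/70)
  (m₁,m₂)=(0,1/2): CG² = 6/35, CG = −√(6/35)
  (m₁,m₂)=(-1,3/2): CG² = 27/70, CG = +√(27/70)   ← matches the target
Pairs with CG² = 27/70: (-1,3/2): +√(27/70)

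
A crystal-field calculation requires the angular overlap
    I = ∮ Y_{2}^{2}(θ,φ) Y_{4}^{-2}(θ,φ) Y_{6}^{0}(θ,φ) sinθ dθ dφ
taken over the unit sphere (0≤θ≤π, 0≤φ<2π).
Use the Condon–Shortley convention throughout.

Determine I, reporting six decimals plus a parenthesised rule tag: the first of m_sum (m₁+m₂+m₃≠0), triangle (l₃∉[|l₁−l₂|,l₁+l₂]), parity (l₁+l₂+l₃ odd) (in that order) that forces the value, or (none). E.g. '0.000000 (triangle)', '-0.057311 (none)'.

0.061597 (none)

Checks pass: Σm=0; 12 even; l₃=6∈[2,6].
(2·2+1)(2·4+1)(2·6+1) = 585
Δ: 0! 4! 8! / 13! → 1/6435
sum: t=0:+1/2304 = 1/2304
3j²(2 4 6; 0 0 0) = Δ·Π!·Σ² = 5/143  (sign +1)
sum: t=0:+1/34560 = 1/34560
3j²(2 4 6; 2 -2 0) = Δ·Π!·Σ² = 1/429  (sign +1)
combine: 4πI² = 585·5/143·1/429 = 75/1573
take √, sign +1: I = 0.06159725
No selection rule forces the value: the integral is nonzero (none).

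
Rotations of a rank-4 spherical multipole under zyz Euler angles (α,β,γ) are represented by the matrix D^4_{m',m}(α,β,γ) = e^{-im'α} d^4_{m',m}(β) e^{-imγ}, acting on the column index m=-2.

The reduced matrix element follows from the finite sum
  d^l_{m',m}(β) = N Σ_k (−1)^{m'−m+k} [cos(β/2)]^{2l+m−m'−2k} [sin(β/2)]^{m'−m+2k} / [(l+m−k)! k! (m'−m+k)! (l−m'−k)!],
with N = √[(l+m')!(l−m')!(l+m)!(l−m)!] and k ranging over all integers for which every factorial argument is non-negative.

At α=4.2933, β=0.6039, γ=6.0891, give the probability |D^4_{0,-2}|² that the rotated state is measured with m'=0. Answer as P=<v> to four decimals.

P=0.2276

Split into d^4_{0,-2}(β=0.6039) × two z-phases.
With c≡cos(β/2)=0.954758 and s≡sin(β/2)=0.297383, N=[24·24·2·720]^{1/2}=910.735966
Admissible k: 0..2 (factorial args all ≥0)
  k=0: (−1)^2·910.7360/(96)·0.9548^6·0.2974^2 = +0.635497
  k=1: (−1)^3·910.7360/(36)·0.9548^4·0.2974^4 = -0.164409
  k=2: (−1)^4·910.7360/(96)·0.9548^2·0.2974^6 = +0.005981
d^4_{0,-2}(0.6039) = +0.635497 -0.164409 +0.005981 = +0.477069
|D^4_{0,-2}|² = |d^4_{0,-2}(β)|² = (+0.477069)² = 0.227595 (the z-rotation phases have unit modulus)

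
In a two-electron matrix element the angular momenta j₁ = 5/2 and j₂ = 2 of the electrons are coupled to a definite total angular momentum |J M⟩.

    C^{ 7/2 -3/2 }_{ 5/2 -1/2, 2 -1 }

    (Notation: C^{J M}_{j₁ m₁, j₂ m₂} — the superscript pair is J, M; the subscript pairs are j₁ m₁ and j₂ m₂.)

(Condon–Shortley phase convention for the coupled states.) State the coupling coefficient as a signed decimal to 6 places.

j₁+j₂−J=1  J+j₁−j₂=4  J−j₁+j₂=3  j₁+j₂+J+1=9
(j₁±m₁, j₂±m₂, J±M) = (2,3,1,3,2,5)
P² = 384/7
sum k=0..1:
  [0] +1/12 = 1/12
  [1] −1/24 = -1/24
S = 1/24
C² = P²·S² = 2/21 ; C = +0.308607

+√(2/21) ≈ +0.308607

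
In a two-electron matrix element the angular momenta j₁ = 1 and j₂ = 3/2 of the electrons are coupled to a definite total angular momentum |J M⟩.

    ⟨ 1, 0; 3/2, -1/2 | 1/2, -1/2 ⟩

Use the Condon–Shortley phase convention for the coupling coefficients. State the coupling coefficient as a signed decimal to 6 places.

j₁+j₂−J=2  J+j₁−j₂=0  J−j₁+j₂=1  j₁+j₂+J+1=4
(j₁±m₁, j₂±m₂, J±M) = (1,1,1,2,0,1)
P² = 1/3
sum k=1..1:
  [1] −1/1 = -1
S = -1
C² = P²·S² = 1/3 ; C = -0.577350

-0.577350  (= −√(1/3))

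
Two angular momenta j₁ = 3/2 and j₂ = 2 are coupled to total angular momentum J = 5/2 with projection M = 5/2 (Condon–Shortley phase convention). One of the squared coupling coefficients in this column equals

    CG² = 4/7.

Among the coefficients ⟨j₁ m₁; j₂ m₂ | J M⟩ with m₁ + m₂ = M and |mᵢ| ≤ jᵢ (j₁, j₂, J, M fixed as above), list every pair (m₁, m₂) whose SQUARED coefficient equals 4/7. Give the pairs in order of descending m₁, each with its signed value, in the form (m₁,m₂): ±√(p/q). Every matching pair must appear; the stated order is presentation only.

(1/2,2): −√(4/7)

Admissible pairs with m₁+m₂ = M = 5/2: (1/2,2), (3/2,1)
  (m₁,m₂)=(3/2,1): CG² = 3/7, CG = +√(3/7)
  (m₁,m₂)=(1/2,2): CG² = 4/7, CG = −√(4/7)   ← matches the target
Pairs with CG² = 4/7: (1/2,2): −√(4/7)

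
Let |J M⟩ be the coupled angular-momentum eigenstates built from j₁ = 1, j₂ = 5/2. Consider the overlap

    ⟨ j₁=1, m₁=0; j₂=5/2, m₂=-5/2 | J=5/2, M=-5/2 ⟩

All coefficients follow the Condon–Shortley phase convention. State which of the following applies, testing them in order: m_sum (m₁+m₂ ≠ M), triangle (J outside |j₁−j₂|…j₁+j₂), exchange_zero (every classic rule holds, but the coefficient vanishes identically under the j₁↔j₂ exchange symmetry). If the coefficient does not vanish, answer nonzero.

m-sum: m₁+m₂ = 0+(-5/2) = -5/2, M = -5/2  ✓
triangle: |j₁−j₂| = 3/2 ≤ J = 5/2 ≤ j₁+j₂ = 7/2  ✓
exchange: j₁≠j₂ or m₁≠m₂ — the exchange symmetry imposes no constraint here
value check: CG = +√(5/7) = +0.845154 ≠ 0

nonzero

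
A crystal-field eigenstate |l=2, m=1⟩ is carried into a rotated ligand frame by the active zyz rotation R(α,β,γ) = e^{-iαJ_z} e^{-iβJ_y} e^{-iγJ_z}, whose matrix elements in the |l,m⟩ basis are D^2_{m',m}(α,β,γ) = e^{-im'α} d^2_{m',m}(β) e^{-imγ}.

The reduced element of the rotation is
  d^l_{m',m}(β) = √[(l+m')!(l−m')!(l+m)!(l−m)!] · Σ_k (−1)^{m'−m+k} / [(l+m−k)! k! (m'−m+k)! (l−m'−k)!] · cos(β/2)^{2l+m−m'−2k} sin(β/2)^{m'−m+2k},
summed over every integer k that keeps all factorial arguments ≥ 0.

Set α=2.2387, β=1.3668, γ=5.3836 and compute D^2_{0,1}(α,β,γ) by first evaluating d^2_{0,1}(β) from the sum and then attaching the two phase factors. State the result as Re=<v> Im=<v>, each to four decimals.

Re=0.1511 Im=0.1903

First d^2_{0,1}(β=1.3668), then the phase factors e^{-i(0)α} and e^{-i(1)γ}:
c=cos(1.366800/2)=0.775430, s=sin(1.366800/2)=0.631433; N=√[2·2·6·1]=4.898979
The bounds max(0,m−m')=1 and min(l+m,l−m')=2 give 2 terms
  k=1: (−1)^0·4.8990/(2)·0.7754^3·0.6314^1 = +0.721160
  k=2: (−1)^1·4.8990/(2)·0.7754^1·0.6314^3 = -0.478190
d^2_{0,1}(1.3668) = +0.721160 -0.478190 = +0.242970
Phases: e^{-i·(0)·2.2387}=+1.000000+0.000000i, e^{-i·(1)·5.3836}=+0.621935+0.783069i ⇒ D=+0.151111+0.190262i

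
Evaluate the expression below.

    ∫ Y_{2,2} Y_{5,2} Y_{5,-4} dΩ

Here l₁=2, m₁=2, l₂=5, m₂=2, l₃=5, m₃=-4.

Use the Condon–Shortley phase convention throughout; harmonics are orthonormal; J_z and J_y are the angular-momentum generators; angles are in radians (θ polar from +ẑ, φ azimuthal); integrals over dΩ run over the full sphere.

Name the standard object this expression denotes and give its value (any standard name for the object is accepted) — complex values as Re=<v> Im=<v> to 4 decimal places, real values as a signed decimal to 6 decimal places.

This is a Gaunt coefficient — the integral of a triple product of spherical harmonics over the sphere.
Rules hold: Σm=0, L=12 even, 3≤5≤7.
N = 5·11·11 = 605
Δ = 2!·2!·8!/13! = 1/38610
Racah Σ t=0..2: t=0:+1/2880 t=1:−1/576 t=2:+1/2880 = -1/960
⇒ 3j(2 5 5; 0 0 0)² = 10/429, sgn +1
Racah Σ t=0..0: t=0:+1/20160 = 1/20160
⇒ 3j(2 5 5; 2 2 -4)² = 12/715, sgn -1
4πI² = N·(3j₀)²·(3jₘ)² = 40/169
I = -1·√(0.236686/4π) = -0.13724032

Gaunt coefficient, -0.137240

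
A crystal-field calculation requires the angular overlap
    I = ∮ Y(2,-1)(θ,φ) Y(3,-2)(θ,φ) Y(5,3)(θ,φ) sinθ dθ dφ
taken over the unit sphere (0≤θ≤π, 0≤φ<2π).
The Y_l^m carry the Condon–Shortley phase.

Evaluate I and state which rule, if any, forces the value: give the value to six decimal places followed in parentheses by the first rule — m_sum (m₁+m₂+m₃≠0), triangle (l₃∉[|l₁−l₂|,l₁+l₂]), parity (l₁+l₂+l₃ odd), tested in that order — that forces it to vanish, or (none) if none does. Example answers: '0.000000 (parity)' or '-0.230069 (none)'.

Checks pass: Σm=0; 10 even; l₃=5∈[1,5].
(2·2+1)(2·3+1)(2·5+1) = 385
Δ: 0! 4! 6! / 11! → 1/2310
sum: t=0:+1/144 = 1/144
3j²(2 3 5; 0 0 0) = Δ·Π!·Σ² = 10/231  (sign -1)
sum: t=0:+1/720 = 1/720
3j²(2 3 5; -1 -2 3) = Δ·Π!·Σ² = 8/165  (sign +1)
combine: 4πI² = 385·10/231·8/165 = 80/99
take √, sign -1: I = -0.25358436
No selection rule forces the value: the integral is nonzero (none).

-0.253584 (none)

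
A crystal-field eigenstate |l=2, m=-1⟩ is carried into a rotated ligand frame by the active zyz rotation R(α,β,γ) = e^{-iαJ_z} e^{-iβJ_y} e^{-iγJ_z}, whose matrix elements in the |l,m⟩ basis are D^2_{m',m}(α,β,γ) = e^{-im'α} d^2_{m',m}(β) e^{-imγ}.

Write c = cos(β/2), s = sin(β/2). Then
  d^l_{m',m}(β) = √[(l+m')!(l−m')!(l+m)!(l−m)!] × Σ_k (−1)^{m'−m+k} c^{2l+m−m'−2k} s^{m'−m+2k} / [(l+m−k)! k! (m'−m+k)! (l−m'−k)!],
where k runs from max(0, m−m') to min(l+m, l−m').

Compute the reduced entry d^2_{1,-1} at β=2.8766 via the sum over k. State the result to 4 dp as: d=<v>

d=-0.9140

d^2_{1,-1}(β=2.8766) via the finite sum:
With c≡cos(β/2)=0.132109 and s≡sin(β/2)=0.991235, N=[6·1·1·6]^{1/2}=6.000000
k∈{0,1} keeps every argument non-negative
  k=0: (−1)^2·6.0000/(2)·0.1321^2·0.9912^2 = +0.051445
  k=1: (−1)^3·6.0000/(6)·0.1321^0·0.9912^4 = -0.965399
d^2_{1,-1}(2.8766) = +0.051445 -0.965399 = -0.913954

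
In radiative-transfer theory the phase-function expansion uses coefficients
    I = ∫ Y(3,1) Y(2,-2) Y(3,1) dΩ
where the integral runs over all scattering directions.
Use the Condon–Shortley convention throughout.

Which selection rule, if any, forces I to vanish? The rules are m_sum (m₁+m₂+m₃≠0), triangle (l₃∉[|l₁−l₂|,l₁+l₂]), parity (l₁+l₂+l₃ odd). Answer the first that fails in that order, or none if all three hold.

m₁+m₂+m₃ = 1 − 2 + 1 = 0  ✓
triangle: |3−2|=1 ≤ l₃=3 ≤ 3+2=5  ✓
parity: l₁+l₂+l₃ = 8 is even  ✓

none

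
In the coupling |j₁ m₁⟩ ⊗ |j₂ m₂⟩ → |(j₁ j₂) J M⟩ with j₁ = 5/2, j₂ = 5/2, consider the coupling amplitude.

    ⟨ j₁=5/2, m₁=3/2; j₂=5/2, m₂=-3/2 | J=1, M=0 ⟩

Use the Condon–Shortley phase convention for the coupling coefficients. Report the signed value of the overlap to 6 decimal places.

√[3·4!1!1!/7! · 4!1!1!4!1!1!] = √(288/35)
  +(−1)^0/∏(0,4,1,1,0,0)! = 1/24  (running 1/24)
  +(−1)^1/∏(1,3,0,0,1,1)! = -1/6  (running -1/8)
⟨..|..⟩ = √(288/35)·(-1/8) = -0.358569

-0.358569  (= −√(9/70))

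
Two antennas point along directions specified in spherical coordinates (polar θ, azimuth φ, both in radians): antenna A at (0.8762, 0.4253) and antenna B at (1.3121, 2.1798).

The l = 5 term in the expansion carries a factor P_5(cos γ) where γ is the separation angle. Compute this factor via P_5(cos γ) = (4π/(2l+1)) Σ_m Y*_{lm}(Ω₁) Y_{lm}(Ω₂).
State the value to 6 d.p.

0.052429

Addition theorem: P_5(cos γ) = (4π/11) Σ_m Y*_{lm}(Ω₁) Y_{lm}(Ω₂), m = −5…5:
  m=-5: Y*=-0.065552+0.105562i  Y=-0.037787+0.390056i  product -0.038698-0.029558i
  m=-4: Y*=-0.042568+0.324579i  Y=-0.249636-0.212657i  product +0.079651-0.071974i
  m=-3: Y*=+0.122542+0.403427i  Y=-0.124264+0.032554i  product -0.028361-0.046142i
  m=-2: Y*=+0.096752+0.110269i  Y=+0.112511-0.305578i  product +0.044581-0.017159i
  m=-1: Y*=-0.271423-0.122940i  Y=-0.030770-0.044119i  product +0.002928+0.015758i
  m=+0: Y*=-0.232366-0.000000i  Y=+0.319789+0.000000i  product -0.074308-0.000000i
  m=+1: Y*=+0.271423-0.122940i  Y=+0.030770-0.044119i  product +0.002928-0.015758i
  m=+2: Y*=+0.096752-0.110269i  Y=+0.112511+0.305578i  product +0.044581+0.017159i
  m=+3: Y*=-0.122542+0.403427i  Y=+0.124264+0.032554i  product -0.028361+0.046142i
  m=+4: Y*=-0.042568-0.324579i  Y=-0.249636+0.212657i  product +0.079651+0.071974i
  m=+5: Y*=+0.065552+0.105562i  Y=+0.037787+0.390056i  product -0.038698+0.029558i
Accumulated sum +0.045894+0.000000i; after 4π/(2l+1) scaling, +0.052429+0.000000i ⇒ P_5 = 0.052429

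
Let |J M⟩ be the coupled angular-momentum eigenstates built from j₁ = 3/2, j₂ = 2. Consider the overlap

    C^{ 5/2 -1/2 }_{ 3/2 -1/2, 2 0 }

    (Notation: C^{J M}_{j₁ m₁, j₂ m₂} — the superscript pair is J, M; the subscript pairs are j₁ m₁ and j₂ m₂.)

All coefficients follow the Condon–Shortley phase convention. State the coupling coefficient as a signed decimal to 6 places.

-0.292770  (= −√(3/35))

triangle: 1!·2!·3!/7! = 12/5040
(j±m)!: 1!·2!·2!·2!·2!·3! = 96
prefactor² = (2J+1)·Δ·N² = 48/35
  k=0: +1/(0!·1!·2!·2!·0!·1!) = 1/4
  k=1: −1/(1!·0!·1!·1!·1!·2!) = -1/2
Σ = -1/4  ⇒  CG² = 48/35·(-1/4)² = 3/35
CG = −√(3/35) = -0.292770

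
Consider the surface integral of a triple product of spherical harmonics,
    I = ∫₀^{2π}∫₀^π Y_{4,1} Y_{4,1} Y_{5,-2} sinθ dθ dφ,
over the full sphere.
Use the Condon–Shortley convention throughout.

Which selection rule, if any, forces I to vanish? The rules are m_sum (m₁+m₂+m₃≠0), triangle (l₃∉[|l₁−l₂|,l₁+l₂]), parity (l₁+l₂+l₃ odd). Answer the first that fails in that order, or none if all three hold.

Σmᵢ = 0  ✓
l₃∈[|l₁−l₂|,l₁+l₂]=[0,8], have l₃=5  ✓
Σlᵢ = 13 ⇒ odd  ✗

parity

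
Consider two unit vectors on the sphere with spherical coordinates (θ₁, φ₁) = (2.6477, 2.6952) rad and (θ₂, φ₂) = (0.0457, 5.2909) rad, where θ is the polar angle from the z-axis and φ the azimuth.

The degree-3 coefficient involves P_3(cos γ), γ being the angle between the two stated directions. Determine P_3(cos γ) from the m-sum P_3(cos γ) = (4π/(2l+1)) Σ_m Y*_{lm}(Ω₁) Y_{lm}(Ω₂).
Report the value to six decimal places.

-0.463760

Term-by-term m-sum for l=3 (normalisation 4π/7 = 1.795196):
  m=-3: Y*=-0.010203+0.043262i  Y=-0.000039+0.000007i  product +0.000000-0.000002i
  m=-2: Y*=-0.126844+0.157496i  Y=-0.000857+0.001951i  product -0.000199-0.000382i
  m=-1: Y*=-0.397492+0.190245i  Y=+0.032207+0.049318i  product -0.022184-0.013476i
  m=+0: Y*=-0.287951-0.000000i  Y=+0.741683+0.000000i  product -0.213568-0.000000i
  m=+1: Y*=+0.397492+0.190245i  Y=-0.032207+0.049318i  product -0.022184+0.013476i
  m=+2: Y*=-0.126844-0.157496i  Y=-0.000857-0.001951i  product -0.000199+0.000382i
  m=+3: Y*=+0.010203+0.043262i  Y=+0.000039+0.000007i  product +0.000000+0.000002i
Σ over m = -0.258334+0.000000i; ×(4π/7) → -0.463760+0.000000i. Real part: -0.463760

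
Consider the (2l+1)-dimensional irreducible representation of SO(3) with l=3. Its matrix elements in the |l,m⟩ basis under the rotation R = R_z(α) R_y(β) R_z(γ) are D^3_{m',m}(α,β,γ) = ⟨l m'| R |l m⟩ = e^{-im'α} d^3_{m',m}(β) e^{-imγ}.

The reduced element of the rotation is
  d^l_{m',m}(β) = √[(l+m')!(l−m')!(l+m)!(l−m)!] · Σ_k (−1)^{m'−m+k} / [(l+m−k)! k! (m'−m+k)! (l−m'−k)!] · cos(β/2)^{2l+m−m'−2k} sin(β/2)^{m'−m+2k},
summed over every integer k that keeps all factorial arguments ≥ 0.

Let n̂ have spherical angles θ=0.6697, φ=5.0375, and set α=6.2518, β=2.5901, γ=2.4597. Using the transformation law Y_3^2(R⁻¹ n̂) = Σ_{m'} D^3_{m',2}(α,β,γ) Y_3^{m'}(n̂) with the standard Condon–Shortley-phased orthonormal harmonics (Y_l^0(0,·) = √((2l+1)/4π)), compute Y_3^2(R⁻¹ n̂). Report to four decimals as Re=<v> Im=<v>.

Need the full column D^3_{m',2} for m'=−3..3 at α=6.2518, β=2.5901, γ=2.4597.
cos(β/2)=0.272265, sin(β/2)=0.962222
d^3_{-3,2}: single k=5 term ⇒ +0.550104;  D = +0.163180+0.525344i
d^3_{-2,2}: k∈[4..5] ⇒ +0.317728 -0.793693 = -0.475965;  D = -0.126855-0.458749i
d^3_{-1,2}: k∈[3..4] ⇒ +0.113719 -0.710181 = -0.596462;  D = -0.140851-0.579593i
d^3_{0,2}: k∈[2..3] ⇒ +0.027866 -0.348054 = -0.320187;  D = -0.065810-0.313351i
d^3_{1,2}: k∈[1..2] ⇒ +0.004552 -0.113719 = -0.109166;  D = -0.019074-0.107487i
d^3_{2,2}: k∈[0..1] ⇒ +0.000407 -0.025438 = -0.025031;  D = -0.003598-0.024771i
d^3_{3,2}: single k=0 term ⇒ -0.003526;  D = -0.000397-0.003504i
Y_3^{m'}(θ=0.6697,φ=5.0375) and Σ D·Y over m':
  (+0.1632+0.5253i)·(-0.0826-0.0560i)  (-0.1269-0.4587i)·(-0.2457+0.1869i)  (-0.1409-0.5796i)·(+0.1329+0.3942i)  (-0.0658-0.3134i)·(+0.0215+0.0000i)  (-0.0191-0.1075i)·(-0.1329+0.3942i)  (-0.0036-0.0248i)·(-0.2457-0.1869i)  (-0.0004-0.0035i)·(+0.0826-0.0560i)
Y_3^2(R⁻¹ n̂) = +0.382089-0.089502i

Re=0.3821 Im=-0.0895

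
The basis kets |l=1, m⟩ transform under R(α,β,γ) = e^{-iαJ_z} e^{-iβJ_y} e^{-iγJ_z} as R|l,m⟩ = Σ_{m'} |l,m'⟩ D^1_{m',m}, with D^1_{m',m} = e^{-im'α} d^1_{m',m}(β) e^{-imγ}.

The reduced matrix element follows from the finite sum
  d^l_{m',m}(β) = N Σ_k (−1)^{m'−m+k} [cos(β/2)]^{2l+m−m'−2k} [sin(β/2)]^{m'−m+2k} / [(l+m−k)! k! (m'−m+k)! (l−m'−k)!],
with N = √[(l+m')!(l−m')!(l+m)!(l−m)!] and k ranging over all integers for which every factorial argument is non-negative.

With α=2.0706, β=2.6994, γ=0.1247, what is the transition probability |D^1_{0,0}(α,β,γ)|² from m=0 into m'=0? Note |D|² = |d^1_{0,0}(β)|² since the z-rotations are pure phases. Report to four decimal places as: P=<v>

First d^1_{0,0}(β=2.6994), then the phase factors e^{-i(0)α} and e^{-i(0)γ}:
With c≡cos(β/2)=0.219299 and s≡sin(β/2)=0.975658, N=[1·1·1·1]^{1/2}=1.000000
Admissible k: 0..1 (factorial args all ≥0)
  k=0: (−1)^0·1.0000/(1)·0.2193^2·0.9757^0 = +0.048092
  k=1: (−1)^1·1.0000/(1)·0.2193^0·0.9757^2 = -0.951908
d^1_{0,0}(2.6994) = +0.048092 -0.951908 = -0.903816
|D^1_{0,0}|² = |d^1_{0,0}(β)|² = (-0.903816)² = 0.816883 (the z-rotation phases have unit modulus)

P=0.8169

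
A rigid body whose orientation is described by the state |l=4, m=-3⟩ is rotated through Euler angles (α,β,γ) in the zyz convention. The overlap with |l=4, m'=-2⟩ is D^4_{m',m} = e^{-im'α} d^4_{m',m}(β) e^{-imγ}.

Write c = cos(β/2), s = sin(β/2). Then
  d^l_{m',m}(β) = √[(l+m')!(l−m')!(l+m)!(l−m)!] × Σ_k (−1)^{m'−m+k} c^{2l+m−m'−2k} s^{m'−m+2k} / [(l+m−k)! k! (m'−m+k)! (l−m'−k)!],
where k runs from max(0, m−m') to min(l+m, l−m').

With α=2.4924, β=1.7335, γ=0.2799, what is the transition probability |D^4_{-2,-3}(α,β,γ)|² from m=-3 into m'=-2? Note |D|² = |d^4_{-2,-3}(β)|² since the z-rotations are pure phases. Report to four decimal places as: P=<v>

P=0.1841

D^4_{-2,-3}(2.4924,1.7335,0.2799) = e^{-i·-2·2.4924}·d^4_{-2,-3}(1.7335)·e^{-i·-3·0.2799}. Compute d first:
c=cos(1.733500/2)=0.647307, s=sin(1.733500/2)=0.762229; N=√[2·720·1·5040]=2693.993318
k: max(0,(-3)−(-2))=0 … min(4+(-3),4−(-2))=1
  k=0: (−1)^1·2693.9933/(720)·0.6473^7·0.7622^1 = -0.135807
  k=1: (−1)^2·2693.9933/(240)·0.6473^5·0.7622^3 = +0.564930
d^4_{-2,-3}(1.7335) = -0.135807 +0.564930 = +0.429122
|D^4_{-2,-3}|² = |d^4_{-2,-3}(β)|² = (+0.429122)² = 0.184146 (the z-rotation phases have unit modulus)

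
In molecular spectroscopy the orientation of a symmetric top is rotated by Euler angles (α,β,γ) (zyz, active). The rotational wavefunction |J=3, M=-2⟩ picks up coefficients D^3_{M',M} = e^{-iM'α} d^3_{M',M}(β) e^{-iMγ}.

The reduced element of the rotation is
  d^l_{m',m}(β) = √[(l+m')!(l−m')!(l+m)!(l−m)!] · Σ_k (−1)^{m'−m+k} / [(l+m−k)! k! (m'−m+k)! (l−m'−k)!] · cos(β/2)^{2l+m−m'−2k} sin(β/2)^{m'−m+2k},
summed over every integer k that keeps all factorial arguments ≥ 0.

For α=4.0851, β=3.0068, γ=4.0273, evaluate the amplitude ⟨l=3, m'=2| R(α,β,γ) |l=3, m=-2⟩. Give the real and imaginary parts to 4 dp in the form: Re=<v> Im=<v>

Split into d^3_{2,-2}(β=3.0068) × two z-phases.
c=cos(3.006800/2)=0.067345, s=sin(3.006800/2)=0.997730; N=√[120·1·1·120]=120.000000
k∈{0,1} keeps every argument non-negative
  k=0: (−1)^4·120.0000/(24)·0.0673^2·0.9977^4 = +0.022472
  k=1: (−1)^5·120.0000/(120)·0.0673^0·0.9977^6 = -0.986455
d^3_{2,-2}(3.0068) = +0.022472 -0.986455 = -0.963984
Phases: e^{-i·(2)·4.0851}=-0.310975-0.950418i, e^{-i·(-2)·4.0273}=-0.199275+0.979944i ⇒ D=-0.957550+0.111188i

Re=-0.9575 Im=0.1112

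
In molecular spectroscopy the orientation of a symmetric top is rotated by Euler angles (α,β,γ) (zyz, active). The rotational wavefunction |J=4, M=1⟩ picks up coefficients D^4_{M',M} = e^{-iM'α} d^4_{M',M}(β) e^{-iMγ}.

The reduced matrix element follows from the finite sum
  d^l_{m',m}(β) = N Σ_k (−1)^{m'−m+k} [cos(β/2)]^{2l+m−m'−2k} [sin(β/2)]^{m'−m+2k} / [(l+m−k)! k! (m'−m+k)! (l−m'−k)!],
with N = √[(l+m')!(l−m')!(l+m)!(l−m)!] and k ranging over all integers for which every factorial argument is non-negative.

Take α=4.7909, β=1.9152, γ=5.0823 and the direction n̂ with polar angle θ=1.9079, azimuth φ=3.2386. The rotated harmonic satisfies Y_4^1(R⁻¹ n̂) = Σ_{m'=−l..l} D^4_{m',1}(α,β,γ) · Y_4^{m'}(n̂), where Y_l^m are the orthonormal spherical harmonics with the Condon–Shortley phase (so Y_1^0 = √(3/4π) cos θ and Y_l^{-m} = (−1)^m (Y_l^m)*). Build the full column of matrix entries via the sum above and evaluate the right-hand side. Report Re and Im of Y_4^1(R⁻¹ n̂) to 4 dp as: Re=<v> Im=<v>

Need the full column D^4_{m',1} for m'=−4..4 at α=4.7909, β=1.9152, γ=5.0823.
cos(β/2)=0.575484, sin(β/2)=0.817813
d^4_{-4,1}: single k=5 term ⇒ +0.521752;  D = +0.029134+0.520938i
d^4_{-3,1}: k∈[4..5] ⇒ +0.649036 -0.786431 = -0.137395;  D = +0.136157-0.018407i
d^4_{-2,1}: k∈[3..5] ⇒ +0.488252 -1.479028 +0.597375 = -0.393400;  D = +0.083119+0.384519i
d^4_{-1,1}: k∈[2..5] ⇒ +0.242946 -1.471875 +1.486215 -0.200093 = +0.057193;  D = +0.054782-0.016431i
d^4_{0,1}: k∈[1..4] ⇒ +0.076455 -0.926394 +1.870839 -0.629688 = +0.391211;  D = +0.141435+0.364749i
d^4_{1,1}: k∈[0..3] ⇒ +0.012030 -0.364418 +1.471875 -0.990810 = +0.128677;  D = -0.115955+0.055787i
d^4_{2,1}: k∈[0..2] ⇒ -0.072531 +0.732379 -0.986019 = -0.326171;  D = +0.164026+0.281927i
d^4_{3,1}: k∈[0..1] ⇒ +0.192832 -0.649036 = -0.456204;  D = -0.375113+0.259638i
d^4_{4,1}: single k=0 term ⇒ -0.258359;  D = -0.163248-0.200249i
Y_4^{m'}(θ=1.9079,φ=3.2386) and Σ D·Y over m':
  (+0.0291+0.5209i)·(+0.3249-0.1328i)  (+0.1362-0.0184i)·(+0.3333-0.0998i)  (+0.0831+0.3845i)·(-0.0685+0.0135i)  (+0.0548-0.0164i)·(-0.3284+0.0320i)  (+0.1414+0.3647i)·(+0.0145+0.0000i)  (-0.1160+0.0558i)·(+0.3284+0.0320i)  (+0.1640+0.2819i)·(-0.0685-0.0135i)  (-0.3751+0.2596i)·(-0.3333-0.0998i)  (-0.1632-0.2002i)·(+0.3249+0.1328i)
Y_4^1(R⁻¹ n̂) = +0.173130-0.009852i

Re=0.1731 Im=-0.0099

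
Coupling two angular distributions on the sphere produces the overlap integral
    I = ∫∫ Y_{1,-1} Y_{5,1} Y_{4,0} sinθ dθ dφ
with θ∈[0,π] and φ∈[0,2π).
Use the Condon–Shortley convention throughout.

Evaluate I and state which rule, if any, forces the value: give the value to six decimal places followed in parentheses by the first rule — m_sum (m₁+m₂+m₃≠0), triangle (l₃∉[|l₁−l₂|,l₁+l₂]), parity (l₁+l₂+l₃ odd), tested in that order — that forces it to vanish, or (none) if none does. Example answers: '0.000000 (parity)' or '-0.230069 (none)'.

-0.190188 (none)

Checks pass: Σm=0; 10 even; l₃=4∈[4,6].
(2·1+1)(2·5+1)(2·4+1) = 297
Δ: 2! 0! 8! / 11! → 1/495
sum: t=1:−1/576 = -1/576
3j²(1 5 4; 0 0 0) = Δ·Π!·Σ² = 5/99  (sign -1)
sum: t=2:+1/1152 = 1/1152
3j²(1 5 4; -1 1 0) = Δ·Π!·Σ² = 1/33  (sign +1)
combine: 4πI² = 297·5/99·1/33 = 5/11
take √, sign -1: I = -0.19018827
No selection rule forces the value: the integral is nonzero (none).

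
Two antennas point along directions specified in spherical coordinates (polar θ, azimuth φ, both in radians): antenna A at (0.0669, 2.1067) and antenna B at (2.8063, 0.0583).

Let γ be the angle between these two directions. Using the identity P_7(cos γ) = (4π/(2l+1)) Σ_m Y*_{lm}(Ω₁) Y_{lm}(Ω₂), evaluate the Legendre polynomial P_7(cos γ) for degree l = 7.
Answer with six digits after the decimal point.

Expand P_7 via completeness: Σ_{m} conj(Y_{7,m}) at Ω₁ times Y_{7,m} at Ω₂ —
  [-7]  conj(Y_{7,-7})(Ω₁) = (-0.000000, 0.000000) ; Y_{7,-7}(Ω₂) = (0.000192, -0.000083) ; Δ = (-0.000000, 0.000000)
  [-6]  conj(Y_{7,-6})(Ω₁) = (0.000000, 0.000000) ; Y_{7,-6}(Ω₂) = (-0.002107, 0.000769) ; Δ = (-0.000000, 0.000000)
  [-5]  conj(Y_{7,-5})(Ω₁) = (-0.000003, -0.000005) ; Y_{7,-5}(Ω₂) = (0.014360, -0.004309) ; Δ = (-0.000000, -0.000000)
  [-4]  conj(Y_{7,-4})(Ω₁) = (-0.000079, 0.000122) ; Y_{7,-4}(Ω₂) = (-0.067913, 0.016131) ; Δ = (0.000003, -0.000010)
  [-3]  conj(Y_{7,-3})(Ω₁) = (0.002610, 0.000096) ; Y_{7,-3}(Ω₂) = (0.224559, -0.039681) ; Δ = (0.000590, -0.000082)
  [-2]  conj(Y_{7,-2})(Ω₁) = (-0.015763, -0.028924) ; Y_{7,-2}(Ω₂) = (-0.486501, 0.056985) ; Δ = (0.009317, 0.013173)
  [-1]  conj(Y_{7,-1})(Ω₁) = (-0.135367, 0.227938) ; Y_{7,-1}(Ω₂) = (0.544829, -0.031800) ; Δ = (-0.066503, 0.128492)
  [+0]  conj(Y_{7,0})(Ω₁) = (1.025143, -0.000000) ; Y_{7,0}(Ω₂) = (0.062405, 0.000000) ; Δ = (0.063974, 0.000000)
  [+1]  conj(Y_{7,1})(Ω₁) = (0.135367, 0.227938) ; Y_{7,1}(Ω₂) = (-0.544829, -0.031800) ; Δ = (-0.066503, -0.128492)
  [+2]  conj(Y_{7,2})(Ω₁) = (-0.015763, 0.028924) ; Y_{7,2}(Ω₂) = (-0.486501, -0.056985) ; Δ = (0.009317, -0.013173)
  [+3]  conj(Y_{7,3})(Ω₁) = (-0.002610, 0.000096) ; Y_{7,3}(Ω₂) = (-0.224559, -0.039681) ; Δ = (0.000590, 0.000082)
  [+4]  conj(Y_{7,4})(Ω₁) = (-0.000079, -0.000122) ; Y_{7,4}(Ω₂) = (-0.067913, -0.016131) ; Δ = (0.000003, 0.000010)
  [+5]  conj(Y_{7,5})(Ω₁) = (0.000003, -0.000005) ; Y_{7,5}(Ω₂) = (-0.014360, -0.004309) ; Δ = (-0.000000, 0.000000)
  [+6]  conj(Y_{7,6})(Ω₁) = (0.000000, -0.000000) ; Y_{7,6}(Ω₂) = (-0.002107, -0.000769) ; Δ = (-0.000000, -0.000000)
  [+7]  conj(Y_{7,7})(Ω₁) = (0.000000, 0.000000) ; Y_{7,7}(Ω₂) = (-0.000192, -0.000083) ; Δ = (-0.000000, -0.000000)
Σ over m = (-0.049212, 0.000000); ×(4π/15) → (-0.041227, 0.000000). Real part: -0.041227

-0.041227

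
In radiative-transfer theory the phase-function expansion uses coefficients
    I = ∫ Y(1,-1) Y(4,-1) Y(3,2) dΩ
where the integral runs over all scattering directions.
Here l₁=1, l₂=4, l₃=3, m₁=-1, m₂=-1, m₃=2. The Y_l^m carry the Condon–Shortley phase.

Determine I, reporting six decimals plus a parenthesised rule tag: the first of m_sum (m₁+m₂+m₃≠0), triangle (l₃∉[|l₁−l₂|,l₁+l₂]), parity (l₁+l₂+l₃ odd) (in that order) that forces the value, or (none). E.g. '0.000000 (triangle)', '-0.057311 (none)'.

-0.106622 (none)

m-sum 0 ✓  L=8 even ✓  3≤3≤5 ✓
Π(2lᵢ+1) = 3×9×7 = 189
triangle coeff Δ(1,4,3) = 1/252
Σ_t [1,1]: t=1:−1/36 = -1/36
(3j)²=4/63 [(1 4 3; 0 0 0)], sign=+1
Σ_t [2,2]: t=2:+1/240 = 1/240
(3j)²=1/84 [(1 4 3; -1 -1 2)], sign=-1
⇒ 4πI² = 1/7
I = (-1)√(1/7/(4π)) = -0.10662181
No selection rule forces the value: the integral is nonzero (none).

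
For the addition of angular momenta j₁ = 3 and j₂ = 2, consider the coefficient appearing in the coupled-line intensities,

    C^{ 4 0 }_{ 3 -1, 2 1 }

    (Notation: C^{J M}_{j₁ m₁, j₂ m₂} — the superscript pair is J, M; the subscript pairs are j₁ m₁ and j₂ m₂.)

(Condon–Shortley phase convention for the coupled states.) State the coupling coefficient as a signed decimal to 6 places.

triangle: 1!·5!·3!/10! = 720/3628800
(j±m)!: 2!·4!·3!·1!·4!·4! = 165888
prefactor² = (2J+1)·Δ·N² = 10368/35
  k=0: +1/(0!·1!·4!·3!·1!·0!) = 1/144
  k=1: −1/(1!·0!·3!·2!·2!·1!) = -1/24
Σ = -5/144  ⇒  CG² = 10368/35·(-5/144)² = 5/14
CG = −√(5/14) = -0.597614

-0.597614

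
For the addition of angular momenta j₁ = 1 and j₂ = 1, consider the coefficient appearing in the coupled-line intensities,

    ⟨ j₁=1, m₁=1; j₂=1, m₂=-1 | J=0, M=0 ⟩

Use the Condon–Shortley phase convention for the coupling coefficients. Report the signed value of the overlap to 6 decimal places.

√[1·2!0!0!/3! · 2!0!0!2!0!0!] = √(4/3)
  +(−1)^0/∏(0,2,0,0,0,0)! = 1/2  (running 1/2)
⟨..|..⟩ = √(4/3)·(1/2) = +0.577350

+0.577350  (= +√(1/3))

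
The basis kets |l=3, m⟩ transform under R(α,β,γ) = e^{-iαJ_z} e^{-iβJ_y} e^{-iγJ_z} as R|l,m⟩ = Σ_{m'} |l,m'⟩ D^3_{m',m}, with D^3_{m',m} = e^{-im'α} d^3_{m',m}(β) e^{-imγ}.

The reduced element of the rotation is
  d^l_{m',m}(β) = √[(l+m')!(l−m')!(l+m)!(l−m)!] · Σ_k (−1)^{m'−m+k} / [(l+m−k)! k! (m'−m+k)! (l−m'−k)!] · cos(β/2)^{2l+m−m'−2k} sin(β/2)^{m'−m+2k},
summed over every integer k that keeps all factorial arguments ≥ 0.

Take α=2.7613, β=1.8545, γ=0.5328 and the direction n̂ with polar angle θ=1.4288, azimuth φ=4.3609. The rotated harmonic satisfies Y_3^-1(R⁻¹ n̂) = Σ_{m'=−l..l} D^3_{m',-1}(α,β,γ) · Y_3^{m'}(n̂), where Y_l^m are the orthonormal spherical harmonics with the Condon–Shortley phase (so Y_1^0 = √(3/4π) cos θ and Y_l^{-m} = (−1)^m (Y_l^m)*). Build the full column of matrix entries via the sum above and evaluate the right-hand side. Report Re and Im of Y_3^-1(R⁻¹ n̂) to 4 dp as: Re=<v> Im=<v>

Need the full column D^3_{m',-1} for m'=−3..3 at α=2.7613, β=1.8545, γ=0.5328.
cos(β/2)=0.600036, sin(β/2)=0.799973
d^3_{-3,-1}: single k=2 term ⇒ +0.321296;  D = -0.263703+0.183554i
d^3_{-2,-1}: k∈[1..2] ⇒ +0.196772 -0.699501 = -0.502729;  D = -0.489743+0.113527i
d^3_{-1,-1}: k∈[0..2] ⇒ +0.046673 -0.663667 +0.884723 = +0.267729;  D = -0.264621-0.040672i
d^3_{0,-1}: k∈[0..2] ⇒ -0.215552 +1.149397 -0.680996 = +0.252849;  D = +0.217801+0.128434i
d^3_{1,-1}: k∈[0..2] ⇒ +0.497750 -1.179630 +0.262091 = -0.419789;  D = +0.256618+0.332220i
d^3_{2,-1}: k∈[0..1] ⇒ -0.699501 +0.621661 = -0.077839;  D = -0.021318-0.074863i
d^3_{3,-1}: single k=0 term ⇒ +0.571086;  D = +0.058651-0.568066i
Y_3^{m'}(θ=1.4288,φ=4.3609) and Σ D·Y over m':
  (-0.2637+0.1836i)·(+0.3520-0.1998i)  (-0.4897+0.1135i)·(-0.1081-0.0916i)  (-0.2646-0.0407i)·(+0.0991-0.2703i)  (+0.2178+0.1284i)·(-0.1531+0.0000i)  (+0.2566+0.3322i)·(-0.0991-0.2703i)  (-0.0213-0.0749i)·(-0.1081+0.0916i)  (+0.0587-0.5681i)·(-0.3520-0.1998i)
Y_3^-1(R⁻¹ n̂) = -0.123993+0.289810i

Re=-0.1240 Im=0.2898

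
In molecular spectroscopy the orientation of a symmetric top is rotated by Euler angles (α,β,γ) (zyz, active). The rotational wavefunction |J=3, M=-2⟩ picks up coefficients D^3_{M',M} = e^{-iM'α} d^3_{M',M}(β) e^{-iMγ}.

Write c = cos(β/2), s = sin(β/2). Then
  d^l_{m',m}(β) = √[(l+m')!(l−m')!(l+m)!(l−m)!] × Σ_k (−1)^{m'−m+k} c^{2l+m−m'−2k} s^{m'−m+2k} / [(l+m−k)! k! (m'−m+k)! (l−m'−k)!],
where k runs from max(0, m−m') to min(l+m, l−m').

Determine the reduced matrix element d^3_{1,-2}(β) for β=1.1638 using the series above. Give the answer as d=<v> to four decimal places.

d^3_{1,-2}(β=1.1638) via the finite sum:
Half-angle: c=0.835420, s=0.549612. N=√(24·2·1·120)=75.894664
Admissible k: 0..1 (factorial args all ≥0)
  k=0: (−1)^3·75.8947/(12)·0.8354^3·0.5496^3 = -0.612229
  k=1: (−1)^4·75.8947/(24)·0.8354^1·0.5496^5 = +0.132491
d^3_{1,-2}(1.1638) = -0.612229 +0.132491 = -0.479737

d=-0.4797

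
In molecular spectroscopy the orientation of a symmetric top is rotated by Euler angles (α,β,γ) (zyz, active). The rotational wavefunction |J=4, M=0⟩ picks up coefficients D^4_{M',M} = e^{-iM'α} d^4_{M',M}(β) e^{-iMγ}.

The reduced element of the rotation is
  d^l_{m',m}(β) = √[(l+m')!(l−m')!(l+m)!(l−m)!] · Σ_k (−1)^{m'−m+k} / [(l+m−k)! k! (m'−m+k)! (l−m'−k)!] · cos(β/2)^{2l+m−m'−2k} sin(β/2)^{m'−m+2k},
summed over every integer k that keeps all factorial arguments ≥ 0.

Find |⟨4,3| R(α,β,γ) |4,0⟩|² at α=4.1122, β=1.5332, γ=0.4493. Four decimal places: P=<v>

P=0.0031

D^4_{3,0}(4.1122,1.5332,0.4493) = e^{-i·3·4.1122}·d^4_{3,0}(1.5332)·e^{-i·0·0.4493}. Compute d first:
c=cos(1.533200/2)=0.720273, s=sin(1.533200/2)=0.693690; N=√[5040·1·24·24]=1703.830978
The bounds max(0,m−m')=0 and min(l+m,l−m')=1 give 2 terms
  k=0: (−1)^3·1703.8310/(144)·0.7203^5·0.6937^3 = -0.765681
  k=1: (−1)^4·1703.8310/(144)·0.7203^3·0.6937^5 = +0.710206
d^4_{3,0}(1.5332) = -0.765681 +0.710206 = -0.055475
|D^4_{3,0}|² = |d^4_{3,0}(β)|² = (-0.055475)² = 0.003077 (the z-rotation phases have unit modulus)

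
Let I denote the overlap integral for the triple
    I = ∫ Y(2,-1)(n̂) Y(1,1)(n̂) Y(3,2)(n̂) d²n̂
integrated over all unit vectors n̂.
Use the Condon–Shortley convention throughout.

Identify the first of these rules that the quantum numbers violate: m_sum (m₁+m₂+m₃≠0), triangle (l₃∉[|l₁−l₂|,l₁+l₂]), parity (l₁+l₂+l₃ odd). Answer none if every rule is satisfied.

Σmᵢ = 2  ✗
l₃∈[|l₁−l₂|,l₁+l₂]=[1,3], have l₃=3
Σlᵢ = 6 ⇒ even

m_sum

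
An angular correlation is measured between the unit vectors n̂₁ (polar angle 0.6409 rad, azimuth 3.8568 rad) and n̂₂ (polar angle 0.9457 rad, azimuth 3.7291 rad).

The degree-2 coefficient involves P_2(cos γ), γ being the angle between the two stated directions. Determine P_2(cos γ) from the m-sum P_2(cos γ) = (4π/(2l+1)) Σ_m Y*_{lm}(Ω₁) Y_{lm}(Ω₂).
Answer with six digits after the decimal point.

0.853633

Summing Y*_{l m}(θ₁,φ₁)·Y_{l m}(θ₂,φ₂) over m ∈ [−2, 2]; prefactor 4π/(2·2+1) = 2.513274:
  m=-2: (+0.019322+0.136736i) × (+0.097925-0.234367i) = +0.033939+0.008861i  (running Σ = +0.033939+0.008861i)
  m=-1: (-0.279527-0.242804i) × (-0.305123+0.203197i) = +0.134627+0.017286i  (running Σ = +0.168566+0.026147i)
  m=0: (+0.292521-0.000000i) × (+0.008607+0.000000i) = +0.002518+0.000000i  (running Σ = +0.171084+0.026147i)
  m=1: (+0.279527-0.242804i) × (+0.305123+0.203197i) = +0.134627-0.017286i  (running Σ = +0.305711+0.008861i)
  m=2: (+0.019322-0.136736i) × (+0.097925+0.234367i) = +0.033939-0.008861i  (running Σ = +0.339650+0.000000i)
Accumulated sum +0.339650+0.000000i; after 4π/(2l+1) scaling, +0.853633+0.000000i ⇒ P_2 = 0.853633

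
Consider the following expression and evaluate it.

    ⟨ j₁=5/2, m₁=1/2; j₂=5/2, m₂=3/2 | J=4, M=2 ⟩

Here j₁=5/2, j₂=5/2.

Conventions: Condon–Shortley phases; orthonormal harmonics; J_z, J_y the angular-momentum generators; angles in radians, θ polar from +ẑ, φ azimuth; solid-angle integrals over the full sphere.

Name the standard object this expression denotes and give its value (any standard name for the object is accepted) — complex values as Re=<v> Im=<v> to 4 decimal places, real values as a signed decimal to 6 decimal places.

This is a Clebsch–Gordan (vector-coupling) coefficient.
√[9·1!4!4!/10! · 3!2!4!1!6!2!] = √(20736/35)
  +(−1)^0/∏(0,1,2,4,2,0)! = 1/96  (running 1/96)
  +(−1)^1/∏(1,0,1,3,3,1)! = -1/36  (running -5/288)
⟨..|..⟩ = √(20736/35)·(-5/288) = -0.422577

Clebsch–Gordan coefficient, −√(5/28) ≈ -0.422577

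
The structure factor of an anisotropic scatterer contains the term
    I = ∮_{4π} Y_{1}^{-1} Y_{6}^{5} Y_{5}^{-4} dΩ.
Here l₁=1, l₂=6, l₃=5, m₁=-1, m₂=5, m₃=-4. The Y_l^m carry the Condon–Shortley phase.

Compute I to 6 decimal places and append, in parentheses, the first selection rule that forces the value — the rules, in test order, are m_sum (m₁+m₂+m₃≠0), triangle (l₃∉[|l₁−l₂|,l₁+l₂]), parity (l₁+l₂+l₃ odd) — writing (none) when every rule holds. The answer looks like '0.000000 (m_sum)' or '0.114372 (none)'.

-0.303018 (none)

Rules hold: Σm=0, L=12 even, 5≤5≤7.
N = 3·13·11 = 429
Δ = 2!·0!·10!/13! = 1/858
Racah Σ t=1..1: t=1:−1/14400 = -1/14400
⇒ 3j(1 6 5; 0 0 0)² = 6/143, sgn +1
Racah Σ t=2..2: t=2:+1/725760 = 1/725760
⇒ 3j(1 6 5; -1 5 -4)² = 5/78, sgn -1
4πI² = N·(3j₀)²·(3jₘ)² = 15/13
I = -1·√(1.15385/4π) = -0.30301841
No selection rule forces the value: the integral is nonzero (none).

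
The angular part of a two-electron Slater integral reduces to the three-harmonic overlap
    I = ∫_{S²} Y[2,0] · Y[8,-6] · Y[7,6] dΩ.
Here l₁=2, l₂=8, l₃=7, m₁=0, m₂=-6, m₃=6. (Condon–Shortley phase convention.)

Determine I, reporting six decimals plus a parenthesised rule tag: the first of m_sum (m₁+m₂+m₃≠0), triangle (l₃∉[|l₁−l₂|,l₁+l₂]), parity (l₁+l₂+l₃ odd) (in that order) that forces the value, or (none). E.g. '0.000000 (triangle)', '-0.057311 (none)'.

0.000000 (parity)

Σlᵢ=17 odd — θ-integrand is odd under cosθ→−cosθ; I=0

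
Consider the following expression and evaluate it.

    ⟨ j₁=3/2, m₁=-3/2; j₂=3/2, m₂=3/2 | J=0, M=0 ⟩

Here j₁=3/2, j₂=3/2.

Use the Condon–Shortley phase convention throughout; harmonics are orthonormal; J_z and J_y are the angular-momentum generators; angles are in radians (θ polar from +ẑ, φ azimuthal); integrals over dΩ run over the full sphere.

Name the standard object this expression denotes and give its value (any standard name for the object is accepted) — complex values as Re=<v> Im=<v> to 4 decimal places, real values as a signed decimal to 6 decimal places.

Clebsch–Gordan coefficient, −√(1/4) ≈ -0.500000

This is a Clebsch–Gordan (vector-coupling) coefficient.
√[1·3!0!0!/4! · 0!3!3!0!0!0!] = √(9)
  +(−1)^3/∏(3,0,0,0,0,0)! = -1/6  (running -1/6)
⟨..|..⟩ = √(9)·(-1/6) = -0.500000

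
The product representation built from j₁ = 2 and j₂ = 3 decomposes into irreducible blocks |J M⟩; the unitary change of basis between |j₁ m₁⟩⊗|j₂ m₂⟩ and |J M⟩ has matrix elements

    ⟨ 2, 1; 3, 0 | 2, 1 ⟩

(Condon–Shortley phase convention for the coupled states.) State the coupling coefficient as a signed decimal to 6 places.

triangle: 3!×1!×3!/8! = 36/40320
(j±m)!: 3!×1!×3!×3!×3!×1! = 1296
prefactor² = (2J+1)×Δ×N² = 81/14
  k=0: +1/(0!×3!×1!×3!×0!×0!) = 1/36
  k=1: −1/(1!×2!×0!×2!×1!×1!) = -1/4
Σ = -2/9  ⇒  CG² = 81/14×(-2/9)² = 2/7
CG = −√(2/7) = -0.534522

−√(2/7) = -0.534522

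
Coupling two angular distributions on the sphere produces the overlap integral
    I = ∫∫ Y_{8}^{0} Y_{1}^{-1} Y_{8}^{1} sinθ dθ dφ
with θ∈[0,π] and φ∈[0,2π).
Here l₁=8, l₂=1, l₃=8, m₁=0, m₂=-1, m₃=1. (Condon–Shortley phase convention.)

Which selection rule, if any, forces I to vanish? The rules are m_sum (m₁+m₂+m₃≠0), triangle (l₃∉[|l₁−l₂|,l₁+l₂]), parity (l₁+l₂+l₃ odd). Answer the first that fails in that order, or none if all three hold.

m₁+m₂+m₃ = 0 − 1 + 1 = 0  ✓
triangle: |8−1|=7 ≤ l₃=8 ≤ 8+1=9  ✓
parity: l₁+l₂+l₃ = 17 is odd  ✗

parity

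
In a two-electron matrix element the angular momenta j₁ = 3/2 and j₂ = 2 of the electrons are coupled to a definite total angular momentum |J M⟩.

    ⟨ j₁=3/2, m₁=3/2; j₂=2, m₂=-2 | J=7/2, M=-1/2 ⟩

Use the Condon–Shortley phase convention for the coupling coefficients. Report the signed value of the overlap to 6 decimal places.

triangle: 0!·3!·4!/8! = 144/40320
(j±m)!: 3!·0!·0!·4!·3!·4! = 20736
prefactor² = (2J+1)·Δ·N² = 20736/35
  k=0: +1/(0!·0!·0!·0!·3!·4!) = 1/144
Σ = 1/144  ⇒  CG² = 20736/35·(1/144)² = 1/35
CG = +√(1/35) = +0.169031

+0.169031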